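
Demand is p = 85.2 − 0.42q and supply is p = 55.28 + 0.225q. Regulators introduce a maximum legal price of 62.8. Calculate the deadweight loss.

Competitive equilibrium: 85.2 − 0.42q = 55.28 + 0.225q → q* = 46.3876, p* = 65.7172.
At the ceiling p = 62.8, quantity supplied = (62.8 − 55.28)/0.225 = 33.4222.
Willingness to pay at q' = 33.4222: 85.2 − 0.42·33.4222 = 71.1627.
Δq = 46.3876 − 33.4222 = 12.9654; wedge = 71.1627 − 62.8 = 8.3627.
Deadweight loss = ½ × 12.9654 × 8.3627 = 54.21.

54.21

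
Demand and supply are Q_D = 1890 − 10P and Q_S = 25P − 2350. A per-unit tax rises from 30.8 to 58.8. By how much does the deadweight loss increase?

In inverse form: demand P = 189 − 0.1Q, supply P = 94 + 0.04Q.
Competitive equilibrium: 189 − 0.1Q = 94 + 0.04Q → Q* = 678.5714, P* = 121.1429.
For a per-unit tax t: ΔQ = t/0.14, so DWL = ½·t·(t/0.14) = t²/0.28.
At t = 30.8: DWL = 3388. At t = 58.8: DWL = 12348.
Increase = 12348 − 3388 = 8960.

8960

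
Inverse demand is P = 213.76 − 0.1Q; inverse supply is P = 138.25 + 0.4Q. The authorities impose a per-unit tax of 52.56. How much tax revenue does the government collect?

Competitive equilibrium: 213.76 − 0.1Q = 138.25 + 0.4Q → Q* = 151.02, P* = 198.658.
With the tax, the buyer price exceeds the seller price by 52.56: (213.76 − 0.1Q) − (138.25 + 0.4Q) = 52.56 → Q' = 45.9.
Tax revenue = 52.56 × 45.9 = 2412.504.

2412.504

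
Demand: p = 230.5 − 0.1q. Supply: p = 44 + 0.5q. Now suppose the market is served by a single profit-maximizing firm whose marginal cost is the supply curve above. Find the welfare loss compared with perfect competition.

591.53

Competitive equilibrium: 230.5 − 0.1q = 44 + 0.5q → q* = 310.8333, p* = 199.4167.
Marginal revenue: MR = 230.5 − 0.2q. Set MR = MC: 230.5 − 0.2q = 44 + 0.5q → q_m = 266.4286.
Price p_m = 230.5 − 0.1·266.4286 = 203.8571; MC(q_m) = 44 + 0.5·266.4286 = 177.2143.
Competitive q* = 310.8333, so Δq = 44.4047; wedge = 203.8571 − 177.2143 = 26.6428.
Welfare loss = ½ × 44.4047 × 26.6428 = 591.53.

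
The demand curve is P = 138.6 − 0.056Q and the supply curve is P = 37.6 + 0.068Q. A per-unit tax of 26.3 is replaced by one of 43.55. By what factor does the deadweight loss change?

Competitive equilibrium: 138.6 − 0.056Q = 37.6 + 0.068Q → Q* = 814.5161, P* = 92.9871.
For a per-unit tax t: ΔQ = t/0.124, so DWL = ½·t·(t/0.124) = t²/0.248.
At t = 26.3: DWL = 2789.073. At t = 43.55: DWL = 7647.591.
Ratio = (43.55/26.3)² = 2.742.

2.742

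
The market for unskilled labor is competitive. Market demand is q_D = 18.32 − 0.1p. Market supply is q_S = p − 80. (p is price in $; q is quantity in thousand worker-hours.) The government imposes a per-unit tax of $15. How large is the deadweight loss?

$10.23 thousand

In inverse form: demand p = 183.2 − 10q, supply p = 80 + q.
Competitive equilibrium: 183.2 − 10q = 80 + q → q* = 9.3818, p* = 89.3818.
With the tax, the buyer price exceeds the seller price by 15: (183.2 − 10q) − (80 + q) = 15 → q' = 8.0182.
Δq = 9.3818 − 8.0182 = 1.3636; the wedge equals the tax, 15.
Deadweight loss = ½ × 1.3636 × 15 = $10.23 thousand.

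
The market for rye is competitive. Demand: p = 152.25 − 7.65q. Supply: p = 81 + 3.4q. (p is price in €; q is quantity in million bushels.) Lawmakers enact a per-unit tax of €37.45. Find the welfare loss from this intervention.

€63.46 million

Competitive equilibrium: 152.25 − 7.65q = 81 + 3.4q → q* = 6.448, p* = 102.9231.
With the tax, the buyer price exceeds the seller price by 37.45: (152.25 − 7.65q) − (81 + 3.4q) = 37.45 → q' = 3.0588.
Δq = 6.448 − 3.0588 = 3.3892; the wedge equals the tax, 37.45.
Welfare loss = ½ × 3.3892 × 37.45 = €63.46 million.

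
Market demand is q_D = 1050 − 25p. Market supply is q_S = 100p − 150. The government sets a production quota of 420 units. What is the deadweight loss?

3802.50

In inverse form: demand p = 42 − 0.04q, supply p = 1.5 + 0.01q.
Competitive equilibrium: 42 − 0.04q = 1.5 + 0.01q → q* = 810, p* = 9.6.
At q = 420: demand price = 42 − 0.04·420 = 25.2; supply price = 1.5 + 0.01·420 = 5.7.
Δq = 810 − 420 = 390; wedge = 25.2 − 5.7 = 19.5.
Welfare loss = ½ × 390 × 19.5 = 3802.50.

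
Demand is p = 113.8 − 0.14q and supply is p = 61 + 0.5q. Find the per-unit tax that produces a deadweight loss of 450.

24

Competitive equilibrium: 113.8 − 0.14q = 61 + 0.5q → q* = 82.5, p* = 102.25.
A tax t gives Δq = t/0.64 and wedge t, so DWL = t²/1.28.
t²/1.28 = 450 → t² = 576 → t = 24.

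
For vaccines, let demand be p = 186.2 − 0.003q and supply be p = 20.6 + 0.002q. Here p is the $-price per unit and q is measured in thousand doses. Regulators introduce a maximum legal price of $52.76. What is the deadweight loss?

Competitive equilibrium: 186.2 − 0.003q = 20.6 + 0.002q → q* = 33120, p* = 86.84.
At the ceiling p = 52.76, quantity supplied = (52.76 − 20.6)/0.002 = 16080.
Willingness to pay at q' = 16080: 186.2 − 0.003·16080 = 137.96.
Δq = 33120 − 16080 = 17040; wedge = 137.96 − 52.76 = 85.2.
Deadweight loss = ½ × 17040 × 85.2 = $725904 thousand.

$725904 thousand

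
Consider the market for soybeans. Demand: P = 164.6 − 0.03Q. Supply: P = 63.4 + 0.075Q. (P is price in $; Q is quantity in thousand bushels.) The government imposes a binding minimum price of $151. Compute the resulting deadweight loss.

$13680.76 thousand

Competitive equilibrium: 164.6 − 0.03Q = 63.4 + 0.075Q → Q* = 963.8095, P* = 135.6857.
At the floor P = 151, quantity demanded = (164.6 − 151)/0.03 = 453.3333.
Sellers' marginal cost at Q' = 453.3333: 63.4 + 0.075·453.3333 = 97.4.
ΔQ = 963.8095 − 453.3333 = 510.4762; wedge = 151 − 97.4 = 53.6.
Deadweight loss = ½ × 510.4762 × 53.6 = $13680.76 thousand.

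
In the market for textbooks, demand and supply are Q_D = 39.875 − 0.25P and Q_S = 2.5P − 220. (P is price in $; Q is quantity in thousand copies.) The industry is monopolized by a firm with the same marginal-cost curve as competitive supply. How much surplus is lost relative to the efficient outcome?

In inverse form: demand P = 159.5 − 4Q, supply P = 88 + 0.4Q.
Competitive equilibrium: 159.5 − 4Q = 88 + 0.4Q → Q* = 16.25, P* = 94.5.
Marginal revenue: MR = 159.5 − 8Q. Set MR = MC: 159.5 − 8Q = 88 + 0.4Q → Q_m = 8.5119.
Price P_m = 159.5 − 4·8.5119 = 125.4524; MC(Q_m) = 88 + 0.4·8.5119 = 91.4048.
Competitive Q* = 16.25, so ΔQ = 7.7381; wedge = 125.4524 − 91.4048 = 34.0476.
Welfare loss = ½ × 7.7381 × 34.0476 = $131.73 thousand.

$131.73 thousand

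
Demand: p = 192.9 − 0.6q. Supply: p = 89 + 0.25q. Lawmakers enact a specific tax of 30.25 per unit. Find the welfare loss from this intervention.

Competitive equilibrium: 192.9 − 0.6q = 89 + 0.25q → q* = 122.2353, p* = 119.5588.
With the tax, the buyer price exceeds the seller price by 30.25: (192.9 − 0.6q) − (89 + 0.25q) = 30.25 → q' = 86.6471.
Δq = 122.2353 − 86.6471 = 35.5882; the wedge equals the tax, 30.25.
DWL = ½ × 35.5882 × 30.25 = 538.27.

538.27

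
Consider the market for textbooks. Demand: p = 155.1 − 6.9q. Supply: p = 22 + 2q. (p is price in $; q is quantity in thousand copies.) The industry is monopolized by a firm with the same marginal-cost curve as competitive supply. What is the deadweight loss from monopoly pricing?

$189.81 thousand

Competitive equilibrium: 155.1 − 6.9q = 22 + 2q → q* = 14.9551, p* = 51.9101.
Marginal revenue: MR = 155.1 − 13.8q. Set MR = MC: 155.1 − 13.8q = 22 + 2q → q_m = 8.4241.
Price p_m = 155.1 − 6.9·8.4241 = 96.9737; MC(q_m) = 22 + 2·8.4241 = 38.8482.
Competitive q* = 14.9551, so Δq = 6.531; wedge = 96.9737 − 38.8482 = 58.1255.
DWL = ½ × 6.531 × 58.1255 = $189.81 thousand.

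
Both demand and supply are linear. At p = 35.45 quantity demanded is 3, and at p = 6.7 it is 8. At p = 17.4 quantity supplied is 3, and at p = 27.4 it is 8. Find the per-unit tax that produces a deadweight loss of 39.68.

24.8

Demand slope = (6.7 − 35.45)/(8 − 3) = −5.75, so p = 52.7 − 5.75q.
Supply slope = (27.4 − 17.4)/(8 − 3) = 2, so p = 11.4 + 2q.
Competitive equilibrium: 52.7 − 5.75q = 11.4 + 2q → q* = 5.329, p* = 22.0581.
A tax t gives Δq = t/7.75 and wedge t, so DWL = t²/15.5.
t²/15.5 = 39.68 → t² = 615.04 → t = 24.8.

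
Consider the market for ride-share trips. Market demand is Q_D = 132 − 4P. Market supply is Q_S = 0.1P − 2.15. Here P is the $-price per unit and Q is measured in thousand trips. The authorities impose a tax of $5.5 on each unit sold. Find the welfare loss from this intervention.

In inverse form: demand P = 33 − 0.25Q, supply P = 21.5 + 10Q.
Competitive equilibrium: 33 − 0.25Q = 21.5 + 10Q → Q* = 1.122, P* = 32.7195.
With the tax, the buyer price exceeds the seller price by 5.5: (33 − 0.25Q) − (21.5 + 10Q) = 5.5 → Q' = 0.5854.
ΔQ = 1.122 − 0.5854 = 0.5366; the wedge equals the tax, 5.5.
Deadweight loss = ½ × 0.5366 × 5.5 = $1.48 thousand.

$1.48 thousand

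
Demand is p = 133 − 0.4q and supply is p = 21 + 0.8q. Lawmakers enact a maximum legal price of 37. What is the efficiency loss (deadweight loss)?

3226.67

Competitive equilibrium: 133 − 0.4q = 21 + 0.8q → q* = 93.3333, p* = 95.6667.
At the ceiling p = 37, quantity supplied = (37 − 21)/0.8 = 20.
Willingness to pay at q' = 20: 133 − 0.4·20 = 125.
Δq = 93.3333 − 20 = 73.3333; wedge = 125 − 37 = 88.
DWL = ½ × 73.3333 × 88 = 3226.67.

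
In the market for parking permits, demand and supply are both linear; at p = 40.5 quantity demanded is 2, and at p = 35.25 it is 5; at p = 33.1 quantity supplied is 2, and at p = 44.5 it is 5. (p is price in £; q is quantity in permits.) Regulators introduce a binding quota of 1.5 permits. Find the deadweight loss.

Demand slope = (35.25 − 40.5)/(5 − 2) = −1.75, so p = 44 − 1.75q.
Supply slope = (44.5 − 33.1)/(5 − 2) = 3.8, so p = 25.5 + 3.8q.
Competitive equilibrium: 44 − 1.75q = 25.5 + 3.8q → q* = 3.3333, p* = 38.1667.
At q = 1.5: demand price = 44 − 1.75·1.5 = 41.375; supply price = 25.5 + 3.8·1.5 = 31.2.
Δq = 3.3333 − 1.5 = 1.8333; wedge = 41.375 − 31.2 = 10.175.
Welfare loss = ½ × 1.8333 × 10.175 = £9.33.

£9.33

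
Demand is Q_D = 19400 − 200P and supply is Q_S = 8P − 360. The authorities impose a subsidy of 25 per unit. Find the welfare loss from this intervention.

In inverse form: demand P = 97 − 0.005Q, supply P = 45 + 0.125Q.
Competitive equilibrium: 97 − 0.005Q = 45 + 0.125Q → Q* = 400, P* = 95.
The subsidy lowers effective supply by 25: P = 20 + 0.125Q.
New quantity: 97 − 0.005Q = 20 + 0.125Q → Q' = 592.3077.
Overproduction ΔQ = 592.3077 − 400 = 192.3077; wedge = subsidy = 25.
Welfare loss = ½ × 192.3077 × 25 = 2403.85.

2403.85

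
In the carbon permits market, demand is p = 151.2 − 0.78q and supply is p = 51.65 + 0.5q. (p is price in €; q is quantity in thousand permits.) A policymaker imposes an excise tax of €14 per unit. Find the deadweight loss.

Competitive equilibrium: 151.2 − 0.78q = 51.65 + 0.5q → q* = 77.7734, p* = 90.5367.
With the tax, the buyer price exceeds the seller price by 14: (151.2 − 0.78q) − (51.65 + 0.5q) = 14 → q' = 66.8359.
Δq = 77.7734 − 66.8359 = 10.9375; the wedge equals the tax, 14.
Deadweight loss = ½ × 10.9375 × 14 = €76.56 thousand.

€76.56 thousand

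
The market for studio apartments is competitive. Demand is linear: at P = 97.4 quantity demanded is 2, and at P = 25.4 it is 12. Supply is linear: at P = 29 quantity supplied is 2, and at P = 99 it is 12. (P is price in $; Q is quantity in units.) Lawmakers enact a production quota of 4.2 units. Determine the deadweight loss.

$48.62

Demand slope = (25.4 − 97.4)/(12 − 2) = −7.2, so P = 111.8 − 7.2Q.
Supply slope = (99 − 29)/(12 − 2) = 7, so P = 15 + 7Q.
Competitive equilibrium: 111.8 − 7.2Q = 15 + 7Q → Q* = 6.8169, P* = 62.7183.
At Q = 4.2: demand price = 111.8 − 7.2·4.2 = 81.56; supply price = 15 + 7·4.2 = 44.4.
ΔQ = 6.8169 − 4.2 = 2.6169; wedge = 81.56 − 44.4 = 37.16.
DWL = ½ × 2.6169 × 37.16 = $48.62.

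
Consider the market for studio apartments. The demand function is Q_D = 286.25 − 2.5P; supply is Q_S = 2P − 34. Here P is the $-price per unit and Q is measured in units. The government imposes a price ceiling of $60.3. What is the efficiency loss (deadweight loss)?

$212.552

In inverse form: demand P = 114.5 − 0.4Q, supply P = 17 + 0.5Q.
Competitive equilibrium: 114.5 − 0.4Q = 17 + 0.5Q → Q* = 108.3333, P* = 71.1667.
At the ceiling P = 60.3, quantity supplied = (60.3 − 17)/0.5 = 86.6.
Willingness to pay at Q' = 86.6: 114.5 − 0.4·86.6 = 79.86.
ΔQ = 108.3333 − 86.6 = 21.7333; wedge = 79.86 − 60.3 = 19.56.
Welfare loss = ½ × 21.7333 × 19.56 = $212.552.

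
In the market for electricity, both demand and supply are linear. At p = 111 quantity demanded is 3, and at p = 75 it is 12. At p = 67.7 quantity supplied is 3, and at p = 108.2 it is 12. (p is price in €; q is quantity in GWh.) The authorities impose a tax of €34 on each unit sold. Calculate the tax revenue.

Demand slope = (75 − 111)/(12 − 3) = −4, so p = 123 − 4q.
Supply slope = (108.2 − 67.7)/(12 − 3) = 4.5, so p = 54.2 + 4.5q.
Competitive equilibrium: 123 − 4q = 54.2 + 4.5q → q* = 8.0941, p* = 90.6235.
With the tax, the buyer price exceeds the seller price by 34: (123 − 4q) − (54.2 + 4.5q) = 34 → q' = 4.0941.
Tax revenue = 34 × 4.0941 = €139.20.

€139.20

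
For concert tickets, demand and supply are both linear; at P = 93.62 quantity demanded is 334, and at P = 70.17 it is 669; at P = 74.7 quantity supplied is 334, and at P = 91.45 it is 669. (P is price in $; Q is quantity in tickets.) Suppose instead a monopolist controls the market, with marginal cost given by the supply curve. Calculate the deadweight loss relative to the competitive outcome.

$1968.71

Demand slope = (70.17 − 93.62)/(669 − 334) = −0.07, so P = 117 − 0.07Q.
Supply slope = (91.45 − 74.7)/(669 − 334) = 0.05, so P = 58 + 0.05Q.
Competitive equilibrium: 117 − 0.07Q = 58 + 0.05Q → Q* = 491.66667, P* = 82.58333.
Marginal revenue: MR = 117 − 0.14Q. Set MR = MC: 117 − 0.14Q = 58 + 0.05Q → Q_m = 310.52632.
Price P_m = 117 − 0.07·310.52632 = 95.26316; MC(Q_m) = 58 + 0.05·310.52632 = 73.52632.
Competitive Q* = 491.66667, so ΔQ = 181.14035; wedge = 95.26316 − 73.52632 = 21.73684.
Welfare loss = ½ × 181.14035 × 21.73684 = $1968.71.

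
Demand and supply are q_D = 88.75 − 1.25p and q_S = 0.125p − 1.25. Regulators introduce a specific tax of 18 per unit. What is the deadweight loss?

18.41

In inverse form: demand p = 71 − 0.8q, supply p = 10 + 8q.
Competitive equilibrium: 71 − 0.8q = 10 + 8q → q* = 6.9318, p* = 65.4545.
With the tax, the buyer price exceeds the seller price by 18: (71 − 0.8q) − (10 + 8q) = 18 → q' = 4.8864.
Δq = 6.9318 − 4.8864 = 2.0454; the wedge equals the tax, 18.
DWL = ½ × 2.0454 × 18 = 18.41.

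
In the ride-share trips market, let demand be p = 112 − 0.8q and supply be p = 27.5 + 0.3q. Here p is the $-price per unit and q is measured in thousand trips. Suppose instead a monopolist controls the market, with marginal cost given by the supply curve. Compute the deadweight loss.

$575.39 thousand

Competitive equilibrium: 112 − 0.8q = 27.5 + 0.3q → q* = 76.8182, p* = 50.5455.
Marginal revenue: MR = 112 − 1.6q. Set MR = MC: 112 − 1.6q = 27.5 + 0.3q → q_m = 44.4737.
Price p_m = 112 − 0.8·44.4737 = 76.421; MC(q_m) = 27.5 + 0.3·44.4737 = 40.8421.
Competitive q* = 76.8182, so Δq = 32.3445; wedge = 76.421 − 40.8421 = 35.5789.
Welfare loss = ½ × 32.3445 × 35.5789 = $575.39 thousand.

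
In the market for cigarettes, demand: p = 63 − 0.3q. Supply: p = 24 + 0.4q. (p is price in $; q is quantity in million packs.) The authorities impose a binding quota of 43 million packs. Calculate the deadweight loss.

$56.58 million

Competitive equilibrium: 63 − 0.3q = 24 + 0.4q → q* = 55.7143, p* = 46.2857.
At q = 43: demand price = 63 − 0.3·43 = 50.1; supply price = 24 + 0.4·43 = 41.2.
Δq = 55.7143 − 43 = 12.7143; wedge = 50.1 − 41.2 = 8.9.
The triangle = ½ × 12.7143 × 8.9 = $56.58 million.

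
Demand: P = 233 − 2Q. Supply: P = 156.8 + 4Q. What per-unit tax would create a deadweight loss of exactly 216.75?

Competitive equilibrium: 233 − 2Q = 156.8 + 4Q → Q* = 12.7, P* = 207.6.
A tax t gives ΔQ = t/6 and wedge t, so DWL = t²/12.
t²/12 = 216.75 → t² = 2601 → t = 51.

51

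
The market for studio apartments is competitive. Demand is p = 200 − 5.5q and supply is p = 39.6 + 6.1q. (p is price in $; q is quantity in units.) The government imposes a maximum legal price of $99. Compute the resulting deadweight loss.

$97.02

Competitive equilibrium: 200 − 5.5q = 39.6 + 6.1q → q* = 13.8276, p* = 123.9483.
At the ceiling p = 99, quantity supplied = (99 − 39.6)/6.1 = 9.7377.
Willingness to pay at q' = 9.7377: 200 − 5.5·9.7377 = 146.4427.
Δq = 13.8276 − 9.7377 = 4.0899; wedge = 146.4427 − 99 = 47.4427.
The triangle = ½ × 4.0899 × 47.4427 = $97.02.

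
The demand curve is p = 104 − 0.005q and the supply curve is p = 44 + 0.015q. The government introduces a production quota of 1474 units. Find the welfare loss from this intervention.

Competitive equilibrium: 104 − 0.005q = 44 + 0.015q → q* = 3000, p* = 89.
At q = 1474: demand price = 104 − 0.005·1474 = 96.63; supply price = 44 + 0.015·1474 = 66.11.
Δq = 3000 − 1474 = 1526; wedge = 96.63 − 66.11 = 30.52.
The triangle = ½ × 1526 × 30.52 = 23286.76.

23286.76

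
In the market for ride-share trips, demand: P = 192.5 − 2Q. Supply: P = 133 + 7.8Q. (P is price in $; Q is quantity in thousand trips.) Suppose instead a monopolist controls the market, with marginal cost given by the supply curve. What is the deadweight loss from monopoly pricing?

Competitive equilibrium: 192.5 − 2Q = 133 + 7.8Q → Q* = 6.0714, P* = 180.3571.
Marginal revenue: MR = 192.5 − 4Q. Set MR = MC: 192.5 − 4Q = 133 + 7.8Q → Q_m = 5.0424.
Price P_m = 192.5 − 2·5.0424 = 182.4152; MC(Q_m) = 133 + 7.8·5.0424 = 172.3307.
Competitive Q* = 6.0714, so ΔQ = 1.029; wedge = 182.4152 − 172.3307 = 10.0845.
DWL = ½ × 1.029 × 10.0845 = $5.19 thousand.

$5.19 thousand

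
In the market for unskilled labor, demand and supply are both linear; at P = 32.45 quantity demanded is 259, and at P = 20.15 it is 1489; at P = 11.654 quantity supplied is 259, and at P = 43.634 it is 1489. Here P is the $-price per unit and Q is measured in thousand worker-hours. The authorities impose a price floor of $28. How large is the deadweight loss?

Demand slope = (20.15 − 32.45)/(1489 − 259) = −0.01, so P = 35.04 − 0.01Q.
Supply slope = (43.634 − 11.654)/(1489 − 259) = 0.026, so P = 4.92 + 0.026Q.
Competitive equilibrium: 35.04 − 0.01Q = 4.92 + 0.026Q → Q* = 836.6667, P* = 26.6733.
At the floor P = 28, quantity demanded = (35.04 − 28)/0.01 = 704.
Sellers' marginal cost at Q' = 704: 4.92 + 0.026·704 = 23.224.
ΔQ = 836.6667 − 704 = 132.6667; wedge = 28 − 23.224 = 4.776.
The triangle = ½ × 132.6667 × 4.776 = $316.808 thousand.

$316.808 thousand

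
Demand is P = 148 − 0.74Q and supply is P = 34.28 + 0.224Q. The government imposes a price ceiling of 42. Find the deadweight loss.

Competitive equilibrium: 148 − 0.74Q = 34.28 + 0.224Q → Q* = 117.9668, P* = 60.7046.
At the ceiling P = 42, quantity supplied = (42 − 34.28)/0.224 = 34.4643.
Willingness to pay at Q' = 34.4643: 148 − 0.74·34.4643 = 122.4964.
ΔQ = 117.9668 − 34.4643 = 83.5025; wedge = 122.4964 − 42 = 80.4964.
Deadweight loss = ½ × 83.5025 × 80.4964 = 3360.83.

3360.83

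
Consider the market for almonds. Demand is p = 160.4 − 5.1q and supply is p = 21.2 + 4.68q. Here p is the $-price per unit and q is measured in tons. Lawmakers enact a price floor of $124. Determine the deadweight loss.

Competitive equilibrium: 160.4 − 5.1q = 21.2 + 4.68q → q* = 14.2331, p* = 87.811.
At the floor p = 124, quantity demanded = (160.4 − 124)/5.1 = 7.1373.
Sellers' marginal cost at q' = 7.1373: 21.2 + 4.68·7.1373 = 54.6026.
Δq = 14.2331 − 7.1373 = 7.0958; wedge = 124 − 54.6026 = 69.3974.
DWL = ½ × 7.0958 × 69.3974 = $246.22.

$246.22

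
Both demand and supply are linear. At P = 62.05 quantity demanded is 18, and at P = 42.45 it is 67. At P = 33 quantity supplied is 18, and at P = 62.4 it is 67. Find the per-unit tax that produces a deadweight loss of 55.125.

Demand slope = (42.45 − 62.05)/(67 − 18) = −0.4, so P = 69.25 − 0.4Q.
Supply slope = (62.4 − 33)/(67 − 18) = 0.6, so P = 22.2 + 0.6Q.
Competitive equilibrium: 69.25 − 0.4Q = 22.2 + 0.6Q → Q* = 47.05, P* = 50.43.
A tax t gives ΔQ = t/1 and wedge t, so DWL = t²/2.
t²/2 = 55.125 → t² = 110.25 → t = 10.5.

10.5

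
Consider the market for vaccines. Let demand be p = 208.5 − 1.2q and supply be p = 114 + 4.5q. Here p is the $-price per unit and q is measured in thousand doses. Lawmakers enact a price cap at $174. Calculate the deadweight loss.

$30.02 thousand

Competitive equilibrium: 208.5 − 1.2q = 114 + 4.5q → q* = 16.5789, p* = 188.6053.
At the ceiling p = 174, quantity supplied = (174 − 114)/4.5 = 13.3333.
Willingness to pay at q' = 13.3333: 208.5 − 1.2·13.3333 = 192.5.
Δq = 16.5789 − 13.3333 = 3.2456; wedge = 192.5 − 174 = 18.5.
The triangle = ½ × 3.2456 × 18.5 = $30.02 thousand.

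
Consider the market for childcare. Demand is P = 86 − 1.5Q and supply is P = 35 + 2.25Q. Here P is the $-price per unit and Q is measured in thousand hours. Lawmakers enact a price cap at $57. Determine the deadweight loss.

Competitive equilibrium: 86 − 1.5Q = 35 + 2.25Q → Q* = 13.6, P* = 65.6.
At the ceiling P = 57, quantity supplied = (57 − 35)/2.25 = 9.7778.
Willingness to pay at Q' = 9.7778: 86 − 1.5·9.7778 = 71.3333.
ΔQ = 13.6 − 9.7778 = 3.8222; wedge = 71.3333 − 57 = 14.3333.
DWL = ½ × 3.8222 × 14.3333 = $27.39 thousand.

$27.39 thousand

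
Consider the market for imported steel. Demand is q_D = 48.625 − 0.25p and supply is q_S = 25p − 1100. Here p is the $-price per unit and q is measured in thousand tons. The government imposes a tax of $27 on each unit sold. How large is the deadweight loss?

$90.22 thousand

In inverse form: demand p = 194.5 − 4q, supply p = 44 + 0.04q.
Competitive equilibrium: 194.5 − 4q = 44 + 0.04q → q* = 37.2525, p* = 45.4901.
With the tax, the buyer price exceeds the seller price by 27: (194.5 − 4q) − (44 + 0.04q) = 27 → q' = 30.5693.
Δq = 37.2525 − 30.5693 = 6.6832; the wedge equals the tax, 27.
Deadweight loss = ½ × 6.6832 × 27 = $90.22 thousand.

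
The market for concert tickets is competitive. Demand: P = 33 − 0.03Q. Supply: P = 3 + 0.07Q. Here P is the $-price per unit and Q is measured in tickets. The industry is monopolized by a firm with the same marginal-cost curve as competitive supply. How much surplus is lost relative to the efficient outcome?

$239.64

Competitive equilibrium: 33 − 0.03Q = 3 + 0.07Q → Q* = 300, P* = 24.
Marginal revenue: MR = 33 − 0.06Q. Set MR = MC: 33 − 0.06Q = 3 + 0.07Q → Q_m = 230.76923.
Price P_m = 33 − 0.03·230.76923 = 26.07692; MC(Q_m) = 3 + 0.07·230.76923 = 19.15385.
Competitive Q* = 300, so ΔQ = 69.23077; wedge = 26.07692 − 19.15385 = 6.92307.
The triangle = ½ × 69.23077 × 6.92307 = $239.64.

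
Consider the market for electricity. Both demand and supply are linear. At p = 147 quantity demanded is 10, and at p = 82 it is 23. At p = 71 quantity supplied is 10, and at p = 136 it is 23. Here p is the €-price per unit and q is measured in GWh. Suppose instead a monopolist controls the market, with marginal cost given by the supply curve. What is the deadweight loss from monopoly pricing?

€172.09

Demand slope = (82 − 147)/(23 − 10) = −5, so p = 197 − 5q.
Supply slope = (136 − 71)/(23 − 10) = 5, so p = 21 + 5q.
Competitive equilibrium: 197 − 5q = 21 + 5q → q* = 17.6, p* = 109.
Marginal revenue: MR = 197 − 10q. Set MR = MC: 197 − 10q = 21 + 5q → q_m = 11.7333.
Price p_m = 197 − 5·11.7333 = 138.3335; MC(q_m) = 21 + 5·11.7333 = 79.6665.
Competitive q* = 17.6, so Δq = 5.8667; wedge = 138.3335 − 79.6665 = 58.667.
Deadweight loss = ½ × 5.8667 × 58.667 = €172.09.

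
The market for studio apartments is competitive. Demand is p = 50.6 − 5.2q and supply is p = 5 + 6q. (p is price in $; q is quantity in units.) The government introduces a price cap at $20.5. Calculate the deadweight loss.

Competitive equilibrium: 50.6 − 5.2q = 5 + 6q → q* = 4.0714, p* = 29.4286.
At the ceiling p = 20.5, quantity supplied = (20.5 − 5)/6 = 2.5833.
Willingness to pay at q' = 2.5833: 50.6 − 5.2·2.5833 = 37.1668.
Δq = 4.0714 − 2.5833 = 1.4881; wedge = 37.1668 − 20.5 = 16.6668.
DWL = ½ × 1.4881 × 16.6668 = $12.40.

$12.40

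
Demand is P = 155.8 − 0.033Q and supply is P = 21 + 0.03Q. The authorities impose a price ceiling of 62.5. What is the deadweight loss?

18020.02

Competitive equilibrium: 155.8 − 0.033Q = 21 + 0.03Q → Q* = 2139.6825, P* = 85.1905.
At the ceiling P = 62.5, quantity supplied = (62.5 − 21)/0.03 = 1383.3333.
Willingness to pay at Q' = 1383.3333: 155.8 − 0.033·1383.3333 = 110.15.
ΔQ = 2139.6825 − 1383.3333 = 756.3492; wedge = 110.15 − 62.5 = 47.65.
DWL = ½ × 756.3492 × 47.65 = 18020.02.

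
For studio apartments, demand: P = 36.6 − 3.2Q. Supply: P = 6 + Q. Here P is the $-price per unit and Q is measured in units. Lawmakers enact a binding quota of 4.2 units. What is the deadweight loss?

$20

Competitive equilibrium: 36.6 − 3.2Q = 6 + Q → Q* = 7.2857, P* = 13.2857.
At Q = 4.2: demand price = 36.6 − 3.2·4.2 = 23.16; supply price = 6 + 1·4.2 = 10.2.
ΔQ = 7.2857 − 4.2 = 3.0857; wedge = 23.16 − 10.2 = 12.96.
Welfare loss = ½ × 3.0857 × 12.96 = $20.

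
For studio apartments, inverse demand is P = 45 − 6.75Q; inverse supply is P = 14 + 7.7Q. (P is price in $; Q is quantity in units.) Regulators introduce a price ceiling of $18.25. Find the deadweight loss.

Competitive equilibrium: 45 − 6.75Q = 14 + 7.7Q → Q* = 2.1453, P* = 30.519.
At the ceiling P = 18.25, quantity supplied = (18.25 − 14)/7.7 = 0.5519.
Willingness to pay at Q' = 0.5519: 45 − 6.75·0.5519 = 41.2747.
ΔQ = 2.1453 − 0.5519 = 1.5934; wedge = 41.2747 − 18.25 = 23.0247.
Deadweight loss = ½ × 1.5934 × 23.0247 = $18.34.

$18.34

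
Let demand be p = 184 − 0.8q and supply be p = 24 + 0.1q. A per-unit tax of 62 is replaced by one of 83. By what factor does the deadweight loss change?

Competitive equilibrium: 184 − 0.8q = 24 + 0.1q → q* = 177.7778, p* = 41.7778.
For a per-unit tax t: Δq = t/0.9, so DWL = ½·t·(t/0.9) = t²/1.8.
At t = 62: DWL = 2135.556. At t = 83: DWL = 3827.222.
Ratio = (83/62)² = 1.792.

1.792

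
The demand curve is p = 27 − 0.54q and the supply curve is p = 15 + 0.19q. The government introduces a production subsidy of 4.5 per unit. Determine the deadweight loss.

Competitive equilibrium: 27 − 0.54q = 15 + 0.19q → q* = 16.4384, p* = 18.1233.
The subsidy lowers effective supply by 4.5: p = 10.5 + 0.19q.
New quantity: 27 − 0.54q = 10.5 + 0.19q → q' = 22.6027.
Overproduction Δq = 22.6027 − 16.4384 = 6.1643; wedge = subsidy = 4.5.
DWL = ½ × 6.1643 × 4.5 = 13.87.

13.87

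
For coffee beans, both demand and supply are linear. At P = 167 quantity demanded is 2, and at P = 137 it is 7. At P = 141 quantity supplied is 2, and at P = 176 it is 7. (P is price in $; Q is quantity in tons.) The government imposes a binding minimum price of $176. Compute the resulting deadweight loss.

Demand slope = (137 − 167)/(7 − 2) = −6, so P = 179 − 6Q.
Supply slope = (176 − 141)/(7 − 2) = 7, so P = 127 + 7Q.
Competitive equilibrium: 179 − 6Q = 127 + 7Q → Q* = 4, P* = 155.
At the floor P = 176, quantity demanded = (179 − 176)/6 = 0.5.
Sellers' marginal cost at Q' = 0.5: 127 + 7·0.5 = 130.5.
ΔQ = 4 − 0.5 = 3.5; wedge = 176 − 130.5 = 45.5.
Deadweight loss = ½ × 3.5 × 45.5 = $79.625.

$79.625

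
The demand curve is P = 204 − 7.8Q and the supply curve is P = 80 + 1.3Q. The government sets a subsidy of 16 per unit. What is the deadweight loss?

14.07

Competitive equilibrium: 204 − 7.8Q = 80 + 1.3Q → Q* = 13.6264, P* = 97.7143.
The subsidy lowers effective supply by 16: P = 64 + 1.3Q.
New quantity: 204 − 7.8Q = 64 + 1.3Q → Q' = 15.3846.
Overproduction ΔQ = 15.3846 − 13.6264 = 1.7582; wedge = subsidy = 16.
DWL = ½ × 1.7582 × 16 = 14.07.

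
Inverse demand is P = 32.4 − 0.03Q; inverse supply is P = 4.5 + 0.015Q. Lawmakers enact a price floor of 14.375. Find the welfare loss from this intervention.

Competitive equilibrium: 32.4 − 0.03Q = 4.5 + 0.015Q → Q* = 620, P* = 13.8.
At the floor P = 14.375, quantity demanded = (32.4 − 14.375)/0.03 = 600.8333.
Sellers' marginal cost at Q' = 600.8333: 4.5 + 0.015·600.8333 = 13.5125.
ΔQ = 620 − 600.8333 = 19.1667; wedge = 14.375 − 13.5125 = 0.8625.
The triangle = ½ × 19.1667 × 0.8625 = 8.27.

8.27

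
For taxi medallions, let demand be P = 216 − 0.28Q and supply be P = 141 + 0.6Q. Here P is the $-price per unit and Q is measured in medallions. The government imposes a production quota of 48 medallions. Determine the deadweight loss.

$609.78

Competitive equilibrium: 216 − 0.28Q = 141 + 0.6Q → Q* = 85.2273, P* = 192.1364.
At Q = 48: demand price = 216 − 0.28·48 = 202.56; supply price = 141 + 0.6·48 = 169.8.
ΔQ = 85.2273 − 48 = 37.2273; wedge = 202.56 − 169.8 = 32.76.
DWL = ½ × 37.2273 × 32.76 = $609.78.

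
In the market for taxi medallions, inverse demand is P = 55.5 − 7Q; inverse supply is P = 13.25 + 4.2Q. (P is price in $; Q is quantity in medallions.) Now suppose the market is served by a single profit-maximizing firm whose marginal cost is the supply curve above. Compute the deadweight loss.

$11.79

Competitive equilibrium: 55.5 − 7Q = 13.25 + 4.2Q → Q* = 3.7723, P* = 29.0938.
Marginal revenue: MR = 55.5 − 14Q. Set MR = MC: 55.5 − 14Q = 13.25 + 4.2Q → Q_m = 2.3214.
Price P_m = 55.5 − 7·2.3214 = 39.2502; MC(Q_m) = 13.25 + 4.2·2.3214 = 22.9999.
Competitive Q* = 3.7723, so ΔQ = 1.4509; wedge = 39.2502 − 22.9999 = 16.2503.
The triangle = ½ × 1.4509 × 16.2503 = $11.79.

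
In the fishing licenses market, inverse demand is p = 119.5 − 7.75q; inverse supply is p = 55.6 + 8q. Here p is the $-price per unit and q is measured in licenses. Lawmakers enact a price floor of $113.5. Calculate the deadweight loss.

$84.87

Competitive equilibrium: 119.5 − 7.75q = 55.6 + 8q → q* = 4.0571, p* = 88.0571.
At the floor p = 113.5, quantity demanded = (119.5 − 113.5)/7.75 = 0.7742.
Sellers' marginal cost at q' = 0.7742: 55.6 + 8·0.7742 = 61.7936.
Δq = 4.0571 − 0.7742 = 3.2829; wedge = 113.5 − 61.7936 = 51.7064.
Deadweight loss = ½ × 3.2829 × 51.7064 = $84.87.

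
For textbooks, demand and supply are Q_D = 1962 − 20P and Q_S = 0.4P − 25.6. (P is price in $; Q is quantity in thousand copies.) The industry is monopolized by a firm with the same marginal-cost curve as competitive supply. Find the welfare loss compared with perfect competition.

In inverse form: demand P = 98.1 − 0.05Q, supply P = 64 + 2.5Q.
Competitive equilibrium: 98.1 − 0.05Q = 64 + 2.5Q → Q* = 13.3725, P* = 97.4314.
Marginal revenue: MR = 98.1 − 0.1Q. Set MR = MC: 98.1 − 0.1Q = 64 + 2.5Q → Q_m = 13.1154.
Price P_m = 98.1 − 0.05·13.1154 = 97.4442; MC(Q_m) = 64 + 2.5·13.1154 = 96.7885.
Competitive Q* = 13.3725, so ΔQ = 0.2571; wedge = 97.4442 − 96.7885 = 0.6557.
Welfare loss = ½ × 0.2571 × 0.6557 = $0.08 thousand.

$0.08 thousand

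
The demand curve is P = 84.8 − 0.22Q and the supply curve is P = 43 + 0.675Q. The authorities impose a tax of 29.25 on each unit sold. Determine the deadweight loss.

477.97

Competitive equilibrium: 84.8 − 0.22Q = 43 + 0.675Q → Q* = 46.7039, P* = 74.5251.
With the tax, the buyer price exceeds the seller price by 29.25: (84.8 − 0.22Q) − (43 + 0.675Q) = 29.25 → Q' = 14.0223.
ΔQ = 46.7039 − 14.0223 = 32.6816; the wedge equals the tax, 29.25.
The triangle = ½ × 32.6816 × 29.25 = 477.97.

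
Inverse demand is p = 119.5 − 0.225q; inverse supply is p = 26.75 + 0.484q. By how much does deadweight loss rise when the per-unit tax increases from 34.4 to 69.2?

Competitive equilibrium: 119.5 − 0.225q = 26.75 + 0.484q → q* = 130.8181, p* = 90.0659.
For a per-unit tax t: Δq = t/0.709, so DWL = ½·t·(t/0.709) = t²/1.418.
At t = 34.4: DWL = 834.528. At t = 69.2: DWL = 3377.038.
Increase = 3377.038 − 834.528 = 2542.51.

2542.51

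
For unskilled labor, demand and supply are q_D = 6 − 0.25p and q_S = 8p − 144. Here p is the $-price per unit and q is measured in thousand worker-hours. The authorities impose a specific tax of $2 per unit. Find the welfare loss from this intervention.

$0.48 thousand

In inverse form: demand p = 24 − 4q, supply p = 18 + 0.125q.
Competitive equilibrium: 24 − 4q = 18 + 0.125q → q* = 1.4545, p* = 18.1818.
With the tax, the buyer price exceeds the seller price by 2: (24 − 4q) − (18 + 0.125q) = 2 → q' = 0.9697.
Δq = 1.4545 − 0.9697 = 0.4848; the wedge equals the tax, 2.
The triangle = ½ × 0.4848 × 2 = $0.48 thousand.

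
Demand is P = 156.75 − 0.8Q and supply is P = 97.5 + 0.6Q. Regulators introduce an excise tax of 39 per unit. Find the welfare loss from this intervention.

Competitive equilibrium: 156.75 − 0.8Q = 97.5 + 0.6Q → Q* = 42.3214, P* = 122.8929.
With the tax, the buyer price exceeds the seller price by 39: (156.75 − 0.8Q) − (97.5 + 0.6Q) = 39 → Q' = 14.4643.
ΔQ = 42.3214 − 14.4643 = 27.8571; the wedge equals the tax, 39.
The triangle = ½ × 27.8571 × 39 = 543.21.

543.21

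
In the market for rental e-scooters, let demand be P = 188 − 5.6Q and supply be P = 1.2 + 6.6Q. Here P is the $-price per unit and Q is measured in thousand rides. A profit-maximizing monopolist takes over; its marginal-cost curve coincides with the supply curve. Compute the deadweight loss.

Competitive equilibrium: 188 − 5.6Q = 1.2 + 6.6Q → Q* = 15.3115, P* = 102.2557.
Marginal revenue: MR = 188 − 11.2Q. Set MR = MC: 188 − 11.2Q = 1.2 + 6.6Q → Q_m = 10.4944.
Price P_m = 188 − 5.6·10.4944 = 129.2314; MC(Q_m) = 1.2 + 6.6·10.4944 = 70.463.
Competitive Q* = 15.3115, so ΔQ = 4.8171; wedge = 129.2314 − 70.463 = 58.7684.
DWL = ½ × 4.8171 × 58.7684 = $141.55 thousand.

$141.55 thousand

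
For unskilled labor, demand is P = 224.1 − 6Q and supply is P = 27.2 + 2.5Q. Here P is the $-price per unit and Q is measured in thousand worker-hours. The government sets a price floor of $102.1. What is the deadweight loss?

$34.07 thousand

Competitive equilibrium: 224.1 − 6Q = 27.2 + 2.5Q → Q* = 23.1647, P* = 85.1118.
At the floor P = 102.1, quantity demanded = (224.1 − 102.1)/6 = 20.3333.
Sellers' marginal cost at Q' = 20.3333: 27.2 + 2.5·20.3333 = 78.0333.
ΔQ = 23.1647 − 20.3333 = 2.8314; wedge = 102.1 − 78.0333 = 24.0667.
Deadweight loss = ½ × 2.8314 × 24.0667 = $34.07 thousand.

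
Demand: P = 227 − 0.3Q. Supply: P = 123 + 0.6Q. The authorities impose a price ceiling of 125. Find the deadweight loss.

Competitive equilibrium: 227 − 0.3Q = 123 + 0.6Q → Q* = 115.55556, P* = 192.33333.
At the ceiling P = 125, quantity supplied = (125 − 123)/0.6 = 3.33333.
Willingness to pay at Q' = 3.33333: 227 − 0.3·3.33333 = 226.
ΔQ = 115.55556 − 3.33333 = 112.22223; wedge = 226 − 125 = 101.
DWL = ½ × 112.22223 × 101 = 5667.22.

5667.22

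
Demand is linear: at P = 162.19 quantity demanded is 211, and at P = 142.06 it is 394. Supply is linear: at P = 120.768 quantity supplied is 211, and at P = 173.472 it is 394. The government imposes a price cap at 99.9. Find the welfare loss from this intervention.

Demand slope = (142.06 − 162.19)/(394 − 211) = −0.11, so P = 185.4 − 0.11Q.
Supply slope = (173.472 − 120.768)/(394 − 211) = 0.288, so P = 60 + 0.288Q.
Competitive equilibrium: 185.4 − 0.11Q = 60 + 0.288Q → Q* = 315.07538, P* = 150.74171.
At the ceiling P = 99.9, quantity supplied = (99.9 − 60)/0.288 = 138.54167.
Willingness to pay at Q' = 138.54167: 185.4 − 0.11·138.54167 = 170.16042.
ΔQ = 315.07538 − 138.54167 = 176.53371; wedge = 170.16042 − 99.9 = 70.26042.
Deadweight loss = ½ × 176.53371 × 70.26042 = 6201.67.

6201.67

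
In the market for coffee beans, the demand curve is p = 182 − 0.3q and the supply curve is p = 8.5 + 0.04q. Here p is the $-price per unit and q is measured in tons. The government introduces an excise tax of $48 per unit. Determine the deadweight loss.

$3388.24

Competitive equilibrium: 182 − 0.3q = 8.5 + 0.04q → q* = 510.2941, p* = 28.9118.
With the tax, the buyer price exceeds the seller price by 48: (182 − 0.3q) − (8.5 + 0.04q) = 48 → q' = 369.1176.
Δq = 510.2941 − 369.1176 = 141.1765; the wedge equals the tax, 48.
Welfare loss = ½ × 141.1765 × 48 = $3388.24.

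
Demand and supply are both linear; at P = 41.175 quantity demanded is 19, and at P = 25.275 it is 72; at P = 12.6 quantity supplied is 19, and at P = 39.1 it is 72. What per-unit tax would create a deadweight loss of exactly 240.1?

Demand slope = (25.275 − 41.175)/(72 − 19) = −0.3, so P = 46.875 − 0.3Q.
Supply slope = (39.1 − 12.6)/(72 − 19) = 0.5, so P = 3.1 + 0.5Q.
Competitive equilibrium: 46.875 − 0.3Q = 3.1 + 0.5Q → Q* = 54.7188, P* = 30.4594.
A tax t gives ΔQ = t/0.8 and wedge t, so DWL = t²/1.6.
t²/1.6 = 240.1 → t² = 384.16 → t = 19.6.

19.6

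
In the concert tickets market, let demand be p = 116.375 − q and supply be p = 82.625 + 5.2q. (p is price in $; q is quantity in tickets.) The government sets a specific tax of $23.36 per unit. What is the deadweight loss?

$44.01

Competitive equilibrium: 116.375 − q = 82.625 + 5.2q → q* = 5.4435, p* = 110.9315.
With the tax, the buyer price exceeds the seller price by 23.36: (116.375 − q) − (82.625 + 5.2q) = 23.36 → q' = 1.6758.
Δq = 5.4435 − 1.6758 = 3.7677; the wedge equals the tax, 23.36.
DWL = ½ × 3.7677 × 23.36 = $44.01.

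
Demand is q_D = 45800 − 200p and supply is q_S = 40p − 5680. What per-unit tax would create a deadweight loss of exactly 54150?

57

In inverse form: demand p = 229 − 0.005q, supply p = 142 + 0.025q.
Competitive equilibrium: 229 − 0.005q = 142 + 0.025q → q* = 2900, p* = 214.5.
A tax t gives Δq = t/0.03 and wedge t, so DWL = t²/0.06.
t²/0.06 = 54150 → t² = 3249 → t = 57.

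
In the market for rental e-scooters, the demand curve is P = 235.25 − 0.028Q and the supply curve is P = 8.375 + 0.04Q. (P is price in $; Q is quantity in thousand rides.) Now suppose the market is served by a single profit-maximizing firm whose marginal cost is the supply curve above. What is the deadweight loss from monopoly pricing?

Competitive equilibrium: 235.25 − 0.028Q = 8.375 + 0.04Q → Q* = 3336.39706, P* = 141.83088.
Marginal revenue: MR = 235.25 − 0.056Q. Set MR = MC: 235.25 − 0.056Q = 8.375 + 0.04Q → Q_m = 2363.28125.
Price P_m = 235.25 − 0.028·2363.28125 = 169.07813; MC(Q_m) = 8.375 + 0.04·2363.28125 = 102.90625.
Competitive Q* = 3336.39706, so ΔQ = 973.11581; wedge = 169.07813 − 102.90625 = 66.17188.
Deadweight loss = ½ × 973.11581 × 66.17188 = $32196.45 thousand.

$32196.45 thousand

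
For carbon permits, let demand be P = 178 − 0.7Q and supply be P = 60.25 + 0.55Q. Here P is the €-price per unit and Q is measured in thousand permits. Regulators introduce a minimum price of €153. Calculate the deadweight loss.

Competitive equilibrium: 178 − 0.7Q = 60.25 + 0.55Q → Q* = 94.2, P* = 112.06.
At the floor P = 153, quantity demanded = (178 − 153)/0.7 = 35.7143.
Sellers' marginal cost at Q' = 35.7143: 60.25 + 0.55·35.7143 = 79.8929.
ΔQ = 94.2 − 35.7143 = 58.4857; wedge = 153 − 79.8929 = 73.1071.
The triangle = ½ × 58.4857 × 73.1071 = €2137.86 thousand.

€2137.86 thousand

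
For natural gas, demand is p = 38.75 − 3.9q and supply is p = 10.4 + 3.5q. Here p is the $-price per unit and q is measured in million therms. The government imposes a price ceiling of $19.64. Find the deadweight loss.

$5.25 million

Competitive equilibrium: 38.75 − 3.9q = 10.4 + 3.5q → q* = 3.8311, p* = 23.8088.
At the ceiling p = 19.64, quantity supplied = (19.64 − 10.4)/3.5 = 2.64.
Willingness to pay at q' = 2.64: 38.75 − 3.9·2.64 = 28.454.
Δq = 3.8311 − 2.64 = 1.1911; wedge = 28.454 − 19.64 = 8.814.
DWL = ½ × 1.1911 × 8.814 = $5.25 million.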